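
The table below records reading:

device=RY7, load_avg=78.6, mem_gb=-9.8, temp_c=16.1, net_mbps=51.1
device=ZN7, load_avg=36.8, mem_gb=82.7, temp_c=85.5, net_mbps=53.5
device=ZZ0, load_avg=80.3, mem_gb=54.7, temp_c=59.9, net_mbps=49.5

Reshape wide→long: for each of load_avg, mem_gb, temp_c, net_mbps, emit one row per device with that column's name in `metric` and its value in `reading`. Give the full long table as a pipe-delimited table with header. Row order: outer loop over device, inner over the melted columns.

| device | metric | reading |
| RY7 | load_avg | 78.6 |
| RY7 | mem_gb | -9.8 |
| RY7 | temp_c | 16.1 |
| RY7 | net_mbps | 51.1 |
| ZN7 | load_avg | 36.8 |
| ZN7 | mem_gb | 82.7 |
| ZN7 | temp_c | 85.5 |
| ZN7 | net_mbps | 53.5 |
| ZZ0 | load_avg | 80.3 |
| ZZ0 | mem_gb | 54.7 |
| ZZ0 | temp_c | 59.9 |
| ZZ0 | net_mbps | 49.5 |

Each (device, column) pair becomes one row: 3 × 4 = 12 rows.
For example, (RY7, load_avg) → reading=78.6.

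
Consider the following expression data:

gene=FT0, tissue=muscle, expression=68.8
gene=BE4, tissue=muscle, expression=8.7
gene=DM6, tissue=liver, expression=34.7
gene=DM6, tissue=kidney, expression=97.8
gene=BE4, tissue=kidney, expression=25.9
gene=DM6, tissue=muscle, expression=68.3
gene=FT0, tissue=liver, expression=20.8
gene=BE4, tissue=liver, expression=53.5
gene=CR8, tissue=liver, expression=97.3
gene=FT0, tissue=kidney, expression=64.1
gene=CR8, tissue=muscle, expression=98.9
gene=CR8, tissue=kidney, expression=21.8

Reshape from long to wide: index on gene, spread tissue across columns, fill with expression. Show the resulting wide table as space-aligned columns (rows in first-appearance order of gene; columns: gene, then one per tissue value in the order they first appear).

Columns: gene plus the 3 distinct tissue values (muscle, liver, kidney).
For example, row FT0 column muscle takes expression=68.8 from the long row (FT0, muscle).

gene  muscle  liver  kidney
FT0   68.8    20.8   64.1  
BE4   8.7     53.5   25.9  
DM6   68.3    34.7   97.8  
CR8   98.9    97.3   21.8  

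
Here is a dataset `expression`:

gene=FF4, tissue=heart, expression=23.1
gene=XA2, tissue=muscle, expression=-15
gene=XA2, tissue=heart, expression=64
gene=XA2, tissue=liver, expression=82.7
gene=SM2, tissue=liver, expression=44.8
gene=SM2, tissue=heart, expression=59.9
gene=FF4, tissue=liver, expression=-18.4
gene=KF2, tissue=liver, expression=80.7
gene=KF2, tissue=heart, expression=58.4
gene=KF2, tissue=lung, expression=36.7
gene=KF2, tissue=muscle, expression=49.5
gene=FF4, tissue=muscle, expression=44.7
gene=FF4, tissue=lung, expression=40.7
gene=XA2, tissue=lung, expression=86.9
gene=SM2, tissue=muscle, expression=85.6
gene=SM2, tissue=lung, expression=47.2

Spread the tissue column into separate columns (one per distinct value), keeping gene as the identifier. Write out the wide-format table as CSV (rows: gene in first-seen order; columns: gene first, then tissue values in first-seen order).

Columns: gene plus the 4 distinct tissue values (heart, muscle, liver, lung).
For example, row FF4 column heart takes expression=23.1 from the long row (FF4, heart).

gene,heart,muscle,liver,lung
FF4,23.1,44.7,-18.4,40.7
XA2,64,-15,82.7,86.9
SM2,59.9,85.6,44.8,47.2
KF2,58.4,49.5,80.7,36.7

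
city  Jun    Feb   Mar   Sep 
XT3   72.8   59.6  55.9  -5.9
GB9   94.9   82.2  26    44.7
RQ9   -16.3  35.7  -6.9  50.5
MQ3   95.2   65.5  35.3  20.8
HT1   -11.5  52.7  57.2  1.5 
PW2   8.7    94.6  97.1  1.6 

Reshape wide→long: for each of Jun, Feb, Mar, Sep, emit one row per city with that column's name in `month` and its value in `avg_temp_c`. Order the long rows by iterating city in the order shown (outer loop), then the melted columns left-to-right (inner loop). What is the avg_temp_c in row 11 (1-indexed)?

24 rows total (6 × 4). Row 11: index ⌊(11-1)/4⌋ = 2 into city → RQ9; (11-1) mod 4 = 2 into the melted columns → Mar.
So row 11 is (RQ9, Mar, -6.9); avg_temp_c = -6.9.

-6.9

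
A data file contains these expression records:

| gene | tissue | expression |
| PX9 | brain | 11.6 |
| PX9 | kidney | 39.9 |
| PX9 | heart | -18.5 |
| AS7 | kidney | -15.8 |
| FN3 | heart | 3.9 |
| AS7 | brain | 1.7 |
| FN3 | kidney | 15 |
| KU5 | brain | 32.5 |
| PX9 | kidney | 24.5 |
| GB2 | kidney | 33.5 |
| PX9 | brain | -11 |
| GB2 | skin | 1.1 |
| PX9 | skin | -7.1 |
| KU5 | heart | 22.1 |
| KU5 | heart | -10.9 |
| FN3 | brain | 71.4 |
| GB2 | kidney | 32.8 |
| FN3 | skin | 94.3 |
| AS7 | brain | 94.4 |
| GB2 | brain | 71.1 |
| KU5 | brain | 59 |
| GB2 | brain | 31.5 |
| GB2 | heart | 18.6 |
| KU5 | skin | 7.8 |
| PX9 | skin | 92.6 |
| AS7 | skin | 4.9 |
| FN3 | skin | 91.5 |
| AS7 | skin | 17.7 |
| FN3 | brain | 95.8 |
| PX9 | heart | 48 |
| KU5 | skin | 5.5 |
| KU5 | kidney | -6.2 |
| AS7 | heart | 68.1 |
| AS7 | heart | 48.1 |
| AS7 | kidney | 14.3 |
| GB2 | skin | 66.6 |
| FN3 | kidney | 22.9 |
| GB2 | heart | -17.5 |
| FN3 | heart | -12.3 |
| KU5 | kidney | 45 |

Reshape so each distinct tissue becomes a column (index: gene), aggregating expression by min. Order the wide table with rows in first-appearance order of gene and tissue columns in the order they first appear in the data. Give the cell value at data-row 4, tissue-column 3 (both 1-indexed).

With rows in first-appearance order of gene, row 4 is gene=KU5. tissue columns in first-appearance order: brain, kidney, heart, skin; column 3 is heart.
Long rows with gene=KU5, tissue=heart: min(22.1, -10.9) = -10.9.

-10.9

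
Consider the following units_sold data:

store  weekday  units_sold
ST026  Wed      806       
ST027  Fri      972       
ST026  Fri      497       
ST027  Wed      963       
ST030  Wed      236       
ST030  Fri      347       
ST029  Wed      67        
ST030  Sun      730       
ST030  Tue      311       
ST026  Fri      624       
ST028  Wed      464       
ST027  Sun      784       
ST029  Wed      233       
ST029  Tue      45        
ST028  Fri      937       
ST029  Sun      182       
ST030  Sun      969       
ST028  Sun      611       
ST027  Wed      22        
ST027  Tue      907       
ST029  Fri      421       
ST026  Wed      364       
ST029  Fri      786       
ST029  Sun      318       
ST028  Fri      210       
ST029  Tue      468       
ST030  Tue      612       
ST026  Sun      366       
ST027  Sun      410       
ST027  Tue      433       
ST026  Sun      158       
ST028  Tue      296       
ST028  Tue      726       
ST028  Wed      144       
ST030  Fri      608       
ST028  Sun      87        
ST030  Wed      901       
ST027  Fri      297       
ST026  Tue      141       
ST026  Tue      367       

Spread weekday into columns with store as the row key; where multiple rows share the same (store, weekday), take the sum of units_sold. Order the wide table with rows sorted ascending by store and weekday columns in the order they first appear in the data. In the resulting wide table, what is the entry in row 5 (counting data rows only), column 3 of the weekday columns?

With rows sorted ascending by store, row 5 is store=ST030. weekday columns in first-appearance order: Wed, Fri, Sun, Tue; column 3 is Sun.
Long rows with store=ST030, weekday=Sun: 730 + 969 = 1699.

1699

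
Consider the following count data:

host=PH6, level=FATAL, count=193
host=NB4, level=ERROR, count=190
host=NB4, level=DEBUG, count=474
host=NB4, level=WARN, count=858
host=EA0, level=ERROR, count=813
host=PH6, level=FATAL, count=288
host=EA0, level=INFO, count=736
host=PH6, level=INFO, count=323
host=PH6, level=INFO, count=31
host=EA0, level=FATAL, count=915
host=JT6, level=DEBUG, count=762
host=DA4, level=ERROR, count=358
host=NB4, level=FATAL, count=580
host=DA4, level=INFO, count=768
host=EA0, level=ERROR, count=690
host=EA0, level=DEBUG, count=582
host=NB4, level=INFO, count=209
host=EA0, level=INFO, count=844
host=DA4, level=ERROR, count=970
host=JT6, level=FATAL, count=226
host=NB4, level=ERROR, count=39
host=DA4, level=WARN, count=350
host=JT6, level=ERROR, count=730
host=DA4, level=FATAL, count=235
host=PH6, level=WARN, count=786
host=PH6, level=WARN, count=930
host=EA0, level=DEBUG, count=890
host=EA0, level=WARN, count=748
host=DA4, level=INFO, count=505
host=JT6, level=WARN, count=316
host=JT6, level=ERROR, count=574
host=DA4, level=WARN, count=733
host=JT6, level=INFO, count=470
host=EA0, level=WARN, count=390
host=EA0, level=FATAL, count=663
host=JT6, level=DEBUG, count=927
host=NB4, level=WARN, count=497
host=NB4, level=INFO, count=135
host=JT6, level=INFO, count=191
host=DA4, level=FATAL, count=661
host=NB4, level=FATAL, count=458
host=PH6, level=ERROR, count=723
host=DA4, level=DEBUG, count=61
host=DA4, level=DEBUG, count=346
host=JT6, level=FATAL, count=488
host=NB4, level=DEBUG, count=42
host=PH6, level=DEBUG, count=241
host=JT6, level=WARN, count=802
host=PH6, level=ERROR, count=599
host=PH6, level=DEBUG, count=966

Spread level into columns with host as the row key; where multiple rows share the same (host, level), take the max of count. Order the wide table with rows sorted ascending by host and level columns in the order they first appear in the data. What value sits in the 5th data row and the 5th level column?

323

With rows sorted ascending by host, row 5 is host=PH6. level columns in first-appearance order: FATAL, ERROR, DEBUG, WARN, INFO; column 5 is INFO.
Long rows with host=PH6, level=INFO: max(323, 31) = 323.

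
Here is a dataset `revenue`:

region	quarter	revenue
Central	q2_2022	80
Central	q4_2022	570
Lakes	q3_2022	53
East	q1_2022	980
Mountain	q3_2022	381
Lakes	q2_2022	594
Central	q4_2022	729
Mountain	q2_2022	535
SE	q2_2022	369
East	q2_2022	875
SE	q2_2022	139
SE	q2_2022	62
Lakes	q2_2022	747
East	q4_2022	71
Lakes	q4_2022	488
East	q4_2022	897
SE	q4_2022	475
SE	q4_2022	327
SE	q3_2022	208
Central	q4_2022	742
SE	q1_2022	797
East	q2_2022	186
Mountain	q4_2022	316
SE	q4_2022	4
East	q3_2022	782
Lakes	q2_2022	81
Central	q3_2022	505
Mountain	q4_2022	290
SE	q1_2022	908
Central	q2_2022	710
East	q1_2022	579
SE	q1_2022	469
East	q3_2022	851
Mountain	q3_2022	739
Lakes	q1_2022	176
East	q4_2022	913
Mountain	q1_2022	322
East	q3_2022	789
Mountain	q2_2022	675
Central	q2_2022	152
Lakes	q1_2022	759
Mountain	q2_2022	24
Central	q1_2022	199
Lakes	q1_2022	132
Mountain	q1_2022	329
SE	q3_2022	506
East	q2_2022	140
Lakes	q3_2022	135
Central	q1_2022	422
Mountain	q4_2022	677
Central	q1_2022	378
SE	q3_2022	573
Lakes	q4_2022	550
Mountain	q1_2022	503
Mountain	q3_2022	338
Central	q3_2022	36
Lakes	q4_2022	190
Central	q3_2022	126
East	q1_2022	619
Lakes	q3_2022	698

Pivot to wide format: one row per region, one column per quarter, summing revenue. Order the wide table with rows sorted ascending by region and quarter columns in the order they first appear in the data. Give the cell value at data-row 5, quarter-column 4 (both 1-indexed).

2174

With rows sorted ascending by region, row 5 is region=SE. quarter columns in first-appearance order: q2_2022, q4_2022, q3_2022, q1_2022; column 4 is q1_2022.
Long rows with region=SE, quarter=q1_2022: 797 + 908 + 469 = 2174.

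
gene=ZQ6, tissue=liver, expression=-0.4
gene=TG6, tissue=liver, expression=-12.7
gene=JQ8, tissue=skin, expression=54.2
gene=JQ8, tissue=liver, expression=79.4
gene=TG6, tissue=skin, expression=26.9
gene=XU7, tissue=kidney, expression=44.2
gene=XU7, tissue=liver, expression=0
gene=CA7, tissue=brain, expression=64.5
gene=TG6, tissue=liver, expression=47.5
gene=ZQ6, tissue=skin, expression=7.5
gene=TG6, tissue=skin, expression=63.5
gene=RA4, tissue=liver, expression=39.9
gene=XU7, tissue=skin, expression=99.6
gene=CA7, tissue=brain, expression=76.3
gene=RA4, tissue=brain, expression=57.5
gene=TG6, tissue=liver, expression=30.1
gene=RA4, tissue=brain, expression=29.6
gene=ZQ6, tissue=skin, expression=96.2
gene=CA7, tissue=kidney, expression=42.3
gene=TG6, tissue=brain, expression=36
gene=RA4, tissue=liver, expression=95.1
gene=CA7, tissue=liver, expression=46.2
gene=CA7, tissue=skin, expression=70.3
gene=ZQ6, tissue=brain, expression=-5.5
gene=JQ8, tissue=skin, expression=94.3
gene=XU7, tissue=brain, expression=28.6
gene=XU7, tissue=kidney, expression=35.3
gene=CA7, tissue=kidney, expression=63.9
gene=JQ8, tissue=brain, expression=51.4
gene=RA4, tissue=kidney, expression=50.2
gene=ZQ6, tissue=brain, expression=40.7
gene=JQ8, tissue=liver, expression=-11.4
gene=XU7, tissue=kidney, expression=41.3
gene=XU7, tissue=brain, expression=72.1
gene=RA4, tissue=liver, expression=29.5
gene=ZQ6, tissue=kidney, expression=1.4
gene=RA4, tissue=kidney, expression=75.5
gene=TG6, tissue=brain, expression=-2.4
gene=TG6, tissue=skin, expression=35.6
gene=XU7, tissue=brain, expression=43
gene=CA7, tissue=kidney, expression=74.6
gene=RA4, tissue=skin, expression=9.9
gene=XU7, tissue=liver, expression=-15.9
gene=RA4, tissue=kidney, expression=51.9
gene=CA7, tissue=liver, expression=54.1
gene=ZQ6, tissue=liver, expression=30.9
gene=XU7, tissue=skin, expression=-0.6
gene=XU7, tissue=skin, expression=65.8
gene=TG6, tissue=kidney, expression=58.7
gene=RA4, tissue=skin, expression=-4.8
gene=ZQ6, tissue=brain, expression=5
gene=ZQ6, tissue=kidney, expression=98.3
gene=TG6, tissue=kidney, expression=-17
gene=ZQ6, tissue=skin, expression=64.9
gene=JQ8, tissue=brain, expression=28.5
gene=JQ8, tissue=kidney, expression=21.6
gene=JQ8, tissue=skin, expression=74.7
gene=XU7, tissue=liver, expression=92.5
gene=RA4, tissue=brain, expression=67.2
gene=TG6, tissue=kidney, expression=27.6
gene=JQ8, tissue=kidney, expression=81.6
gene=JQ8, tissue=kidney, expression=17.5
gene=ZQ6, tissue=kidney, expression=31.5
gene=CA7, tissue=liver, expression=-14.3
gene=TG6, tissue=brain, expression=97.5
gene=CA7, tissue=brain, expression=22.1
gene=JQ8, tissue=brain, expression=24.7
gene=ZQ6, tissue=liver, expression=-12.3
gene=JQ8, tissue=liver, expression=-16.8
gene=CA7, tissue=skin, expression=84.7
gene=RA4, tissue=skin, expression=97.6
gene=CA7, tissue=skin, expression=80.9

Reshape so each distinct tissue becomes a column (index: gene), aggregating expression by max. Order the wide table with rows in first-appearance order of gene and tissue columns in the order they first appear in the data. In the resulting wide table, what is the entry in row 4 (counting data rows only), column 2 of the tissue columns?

With rows in first-appearance order of gene, row 4 is gene=XU7. tissue columns in first-appearance order: liver, skin, kidney, brain; column 2 is skin.
Long rows with gene=XU7, tissue=skin: max(99.6, -0.6, 65.8) = 99.6.

99.6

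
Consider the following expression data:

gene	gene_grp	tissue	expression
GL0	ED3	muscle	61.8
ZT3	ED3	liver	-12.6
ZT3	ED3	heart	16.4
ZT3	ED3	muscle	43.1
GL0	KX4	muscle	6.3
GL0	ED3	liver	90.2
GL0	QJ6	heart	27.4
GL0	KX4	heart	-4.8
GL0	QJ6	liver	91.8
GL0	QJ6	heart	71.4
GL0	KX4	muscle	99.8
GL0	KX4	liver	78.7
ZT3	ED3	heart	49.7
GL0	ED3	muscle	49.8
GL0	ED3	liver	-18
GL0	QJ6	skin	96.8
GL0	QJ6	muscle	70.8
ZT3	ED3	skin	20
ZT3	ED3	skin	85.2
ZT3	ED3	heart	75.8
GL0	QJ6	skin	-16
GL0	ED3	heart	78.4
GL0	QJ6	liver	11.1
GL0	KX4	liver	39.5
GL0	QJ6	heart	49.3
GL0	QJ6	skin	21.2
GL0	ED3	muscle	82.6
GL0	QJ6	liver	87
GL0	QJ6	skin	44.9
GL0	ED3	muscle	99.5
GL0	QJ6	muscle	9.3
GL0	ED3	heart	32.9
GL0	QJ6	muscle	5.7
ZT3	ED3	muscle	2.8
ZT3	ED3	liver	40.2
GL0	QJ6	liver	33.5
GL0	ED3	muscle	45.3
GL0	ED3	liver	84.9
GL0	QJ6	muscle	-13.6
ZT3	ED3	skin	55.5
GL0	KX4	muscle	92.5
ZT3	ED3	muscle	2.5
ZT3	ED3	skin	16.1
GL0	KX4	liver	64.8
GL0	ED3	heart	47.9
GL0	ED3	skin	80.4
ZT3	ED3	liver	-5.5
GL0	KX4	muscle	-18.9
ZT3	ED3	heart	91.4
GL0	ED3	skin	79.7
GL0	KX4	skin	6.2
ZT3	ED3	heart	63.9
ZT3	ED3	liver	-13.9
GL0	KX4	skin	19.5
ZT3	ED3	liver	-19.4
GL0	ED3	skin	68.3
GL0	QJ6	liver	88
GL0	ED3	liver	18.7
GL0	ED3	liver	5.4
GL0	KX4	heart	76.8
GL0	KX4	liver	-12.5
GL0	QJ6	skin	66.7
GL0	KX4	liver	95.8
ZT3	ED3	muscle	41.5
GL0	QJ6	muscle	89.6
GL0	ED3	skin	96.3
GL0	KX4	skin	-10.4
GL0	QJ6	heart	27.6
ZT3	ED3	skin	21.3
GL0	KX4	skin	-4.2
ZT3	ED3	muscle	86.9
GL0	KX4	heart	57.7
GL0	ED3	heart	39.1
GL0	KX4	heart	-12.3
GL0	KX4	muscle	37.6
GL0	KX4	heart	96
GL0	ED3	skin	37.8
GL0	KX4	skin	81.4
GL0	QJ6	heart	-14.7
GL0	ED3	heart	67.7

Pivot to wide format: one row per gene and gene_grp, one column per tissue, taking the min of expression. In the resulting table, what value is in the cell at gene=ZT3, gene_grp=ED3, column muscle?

Rows with gene=ZT3, gene_grp=ED3 and tissue=muscle: expression values are 43.1, 2.8, 2.5, 41.5, 86.9.
min(43.1, 2.8, 2.5, 41.5, 86.9) = 2.5.

2.5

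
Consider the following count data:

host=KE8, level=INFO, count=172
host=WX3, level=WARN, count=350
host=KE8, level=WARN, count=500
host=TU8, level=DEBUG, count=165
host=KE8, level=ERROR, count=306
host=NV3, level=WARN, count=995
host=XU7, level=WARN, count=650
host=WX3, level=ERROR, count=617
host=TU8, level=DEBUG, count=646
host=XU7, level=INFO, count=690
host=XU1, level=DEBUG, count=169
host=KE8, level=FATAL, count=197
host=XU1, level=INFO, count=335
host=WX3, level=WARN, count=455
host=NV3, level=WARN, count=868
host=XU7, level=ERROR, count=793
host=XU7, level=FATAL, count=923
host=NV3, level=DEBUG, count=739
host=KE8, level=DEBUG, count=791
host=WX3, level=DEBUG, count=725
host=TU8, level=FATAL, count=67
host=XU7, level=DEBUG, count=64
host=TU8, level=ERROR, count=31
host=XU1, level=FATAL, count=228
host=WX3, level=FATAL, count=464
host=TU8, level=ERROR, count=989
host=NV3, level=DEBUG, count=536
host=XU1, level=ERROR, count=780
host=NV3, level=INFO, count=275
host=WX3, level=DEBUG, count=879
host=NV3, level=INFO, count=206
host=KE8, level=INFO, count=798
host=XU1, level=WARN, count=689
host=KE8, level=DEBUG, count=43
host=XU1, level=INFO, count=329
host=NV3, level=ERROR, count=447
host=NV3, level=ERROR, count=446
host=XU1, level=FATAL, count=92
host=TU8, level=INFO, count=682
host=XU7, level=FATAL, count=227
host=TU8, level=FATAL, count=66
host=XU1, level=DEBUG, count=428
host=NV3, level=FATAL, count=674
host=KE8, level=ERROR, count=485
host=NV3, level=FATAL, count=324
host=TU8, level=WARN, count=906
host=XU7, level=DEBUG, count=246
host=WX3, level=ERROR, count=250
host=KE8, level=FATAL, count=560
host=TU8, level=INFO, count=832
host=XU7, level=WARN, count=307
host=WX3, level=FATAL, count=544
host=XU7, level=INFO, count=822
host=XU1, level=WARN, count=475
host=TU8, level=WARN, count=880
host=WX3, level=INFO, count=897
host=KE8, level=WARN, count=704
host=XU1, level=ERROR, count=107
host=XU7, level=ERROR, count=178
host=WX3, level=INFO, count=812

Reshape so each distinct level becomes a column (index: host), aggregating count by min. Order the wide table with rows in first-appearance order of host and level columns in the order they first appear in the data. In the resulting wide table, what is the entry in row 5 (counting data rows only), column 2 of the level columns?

307

With rows in first-appearance order of host, row 5 is host=XU7. level columns in first-appearance order: INFO, WARN, DEBUG, ERROR, FATAL; column 2 is WARN.
Long rows with host=XU7, level=WARN: min(650, 307) = 307.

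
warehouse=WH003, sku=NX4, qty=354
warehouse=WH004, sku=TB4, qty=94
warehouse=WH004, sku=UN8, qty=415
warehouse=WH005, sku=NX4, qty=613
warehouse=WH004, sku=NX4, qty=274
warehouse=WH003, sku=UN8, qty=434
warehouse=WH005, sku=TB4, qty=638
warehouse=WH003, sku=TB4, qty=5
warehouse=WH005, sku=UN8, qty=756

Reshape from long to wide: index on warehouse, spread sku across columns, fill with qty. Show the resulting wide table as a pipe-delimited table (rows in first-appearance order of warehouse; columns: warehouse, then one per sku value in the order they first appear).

Columns: warehouse plus the 3 distinct sku values (NX4, TB4, UN8).
For example, row WH003 column NX4 takes qty=354 from the long row (WH003, NX4).

| warehouse | NX4 | TB4 | UN8 |
| WH003 | 354 | 5 | 434 |
| WH004 | 274 | 94 | 415 |
| WH005 | 613 | 638 | 756 |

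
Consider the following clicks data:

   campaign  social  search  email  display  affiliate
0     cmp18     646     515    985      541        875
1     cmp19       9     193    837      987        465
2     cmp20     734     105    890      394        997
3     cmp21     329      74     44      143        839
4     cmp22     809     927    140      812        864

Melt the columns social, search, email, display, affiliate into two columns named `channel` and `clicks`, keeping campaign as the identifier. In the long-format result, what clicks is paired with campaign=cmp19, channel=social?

Unpivoting turns each (campaign, wide-column) pair into one long row.
The wide cell at row cmp19, column social holds 9, so the long row (cmp19, social) has clicks=9.

9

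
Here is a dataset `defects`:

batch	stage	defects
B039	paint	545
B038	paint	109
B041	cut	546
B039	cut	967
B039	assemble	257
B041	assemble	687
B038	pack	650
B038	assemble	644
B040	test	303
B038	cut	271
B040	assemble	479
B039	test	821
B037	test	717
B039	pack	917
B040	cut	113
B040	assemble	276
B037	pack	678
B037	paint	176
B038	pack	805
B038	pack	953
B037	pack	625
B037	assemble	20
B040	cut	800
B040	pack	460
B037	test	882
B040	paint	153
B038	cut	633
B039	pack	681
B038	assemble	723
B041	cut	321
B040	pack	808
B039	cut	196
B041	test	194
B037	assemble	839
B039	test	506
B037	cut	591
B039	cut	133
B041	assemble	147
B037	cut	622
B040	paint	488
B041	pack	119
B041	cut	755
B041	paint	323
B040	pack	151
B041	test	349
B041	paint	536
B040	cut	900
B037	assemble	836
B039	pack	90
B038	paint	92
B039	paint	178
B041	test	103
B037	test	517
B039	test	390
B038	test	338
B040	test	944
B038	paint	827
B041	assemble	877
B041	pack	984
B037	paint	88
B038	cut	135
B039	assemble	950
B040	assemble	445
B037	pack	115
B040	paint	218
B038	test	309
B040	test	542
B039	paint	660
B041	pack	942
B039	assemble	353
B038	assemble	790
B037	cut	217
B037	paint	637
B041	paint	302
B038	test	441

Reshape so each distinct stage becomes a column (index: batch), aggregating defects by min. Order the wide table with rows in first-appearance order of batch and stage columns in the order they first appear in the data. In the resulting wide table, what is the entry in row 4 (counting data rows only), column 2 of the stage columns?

With rows in first-appearance order of batch, row 4 is batch=B040. stage columns in first-appearance order: paint, cut, assemble, pack, test; column 2 is cut.
Long rows with batch=B040, stage=cut: min(113, 800, 900) = 113.

113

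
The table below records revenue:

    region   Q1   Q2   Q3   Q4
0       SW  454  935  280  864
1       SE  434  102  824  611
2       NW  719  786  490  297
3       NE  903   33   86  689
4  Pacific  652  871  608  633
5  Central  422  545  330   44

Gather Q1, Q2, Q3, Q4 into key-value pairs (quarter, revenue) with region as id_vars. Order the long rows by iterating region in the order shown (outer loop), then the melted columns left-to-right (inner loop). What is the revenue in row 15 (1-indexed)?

24 rows total (6 × 4). Row 15: index ⌊(15-1)/4⌋ = 3 into region → NE; (15-1) mod 4 = 2 into the melted columns → Q3.
So row 15 is (NE, Q3, 86); revenue = 86.

86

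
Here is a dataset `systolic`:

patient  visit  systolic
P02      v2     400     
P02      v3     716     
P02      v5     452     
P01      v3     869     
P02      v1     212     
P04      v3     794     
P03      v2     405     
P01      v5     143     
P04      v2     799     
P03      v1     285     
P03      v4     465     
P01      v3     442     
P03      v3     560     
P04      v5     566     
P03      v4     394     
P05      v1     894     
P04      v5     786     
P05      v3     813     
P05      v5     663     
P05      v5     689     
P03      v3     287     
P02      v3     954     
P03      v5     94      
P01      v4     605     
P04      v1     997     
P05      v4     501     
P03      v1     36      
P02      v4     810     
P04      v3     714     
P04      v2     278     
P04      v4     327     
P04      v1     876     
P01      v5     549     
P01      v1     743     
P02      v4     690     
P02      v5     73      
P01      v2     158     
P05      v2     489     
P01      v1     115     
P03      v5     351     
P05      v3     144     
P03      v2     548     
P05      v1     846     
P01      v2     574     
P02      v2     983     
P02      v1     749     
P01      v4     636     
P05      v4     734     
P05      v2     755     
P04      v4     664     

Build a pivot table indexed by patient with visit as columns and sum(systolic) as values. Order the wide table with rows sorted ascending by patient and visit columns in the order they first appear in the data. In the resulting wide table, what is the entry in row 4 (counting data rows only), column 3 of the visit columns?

1352

With rows sorted ascending by patient, row 4 is patient=P04. visit columns in first-appearance order: v2, v3, v5, v1, v4; column 3 is v5.
Long rows with patient=P04, visit=v5: 566 + 786 = 1352.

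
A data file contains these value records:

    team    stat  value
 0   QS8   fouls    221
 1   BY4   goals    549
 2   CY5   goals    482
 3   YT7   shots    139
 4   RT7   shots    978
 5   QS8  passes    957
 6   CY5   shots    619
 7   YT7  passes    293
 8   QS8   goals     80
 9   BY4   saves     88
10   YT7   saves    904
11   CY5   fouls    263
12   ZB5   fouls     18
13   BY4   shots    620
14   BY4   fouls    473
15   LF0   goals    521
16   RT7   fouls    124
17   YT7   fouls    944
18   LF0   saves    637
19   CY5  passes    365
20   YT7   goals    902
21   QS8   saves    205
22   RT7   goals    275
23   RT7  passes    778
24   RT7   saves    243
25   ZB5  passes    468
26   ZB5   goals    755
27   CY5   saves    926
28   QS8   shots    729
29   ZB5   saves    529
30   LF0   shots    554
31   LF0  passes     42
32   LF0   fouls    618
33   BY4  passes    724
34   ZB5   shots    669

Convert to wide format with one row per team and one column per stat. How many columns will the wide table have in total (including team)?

6

1 column for team plus 5 distinct stat values → 6 columns.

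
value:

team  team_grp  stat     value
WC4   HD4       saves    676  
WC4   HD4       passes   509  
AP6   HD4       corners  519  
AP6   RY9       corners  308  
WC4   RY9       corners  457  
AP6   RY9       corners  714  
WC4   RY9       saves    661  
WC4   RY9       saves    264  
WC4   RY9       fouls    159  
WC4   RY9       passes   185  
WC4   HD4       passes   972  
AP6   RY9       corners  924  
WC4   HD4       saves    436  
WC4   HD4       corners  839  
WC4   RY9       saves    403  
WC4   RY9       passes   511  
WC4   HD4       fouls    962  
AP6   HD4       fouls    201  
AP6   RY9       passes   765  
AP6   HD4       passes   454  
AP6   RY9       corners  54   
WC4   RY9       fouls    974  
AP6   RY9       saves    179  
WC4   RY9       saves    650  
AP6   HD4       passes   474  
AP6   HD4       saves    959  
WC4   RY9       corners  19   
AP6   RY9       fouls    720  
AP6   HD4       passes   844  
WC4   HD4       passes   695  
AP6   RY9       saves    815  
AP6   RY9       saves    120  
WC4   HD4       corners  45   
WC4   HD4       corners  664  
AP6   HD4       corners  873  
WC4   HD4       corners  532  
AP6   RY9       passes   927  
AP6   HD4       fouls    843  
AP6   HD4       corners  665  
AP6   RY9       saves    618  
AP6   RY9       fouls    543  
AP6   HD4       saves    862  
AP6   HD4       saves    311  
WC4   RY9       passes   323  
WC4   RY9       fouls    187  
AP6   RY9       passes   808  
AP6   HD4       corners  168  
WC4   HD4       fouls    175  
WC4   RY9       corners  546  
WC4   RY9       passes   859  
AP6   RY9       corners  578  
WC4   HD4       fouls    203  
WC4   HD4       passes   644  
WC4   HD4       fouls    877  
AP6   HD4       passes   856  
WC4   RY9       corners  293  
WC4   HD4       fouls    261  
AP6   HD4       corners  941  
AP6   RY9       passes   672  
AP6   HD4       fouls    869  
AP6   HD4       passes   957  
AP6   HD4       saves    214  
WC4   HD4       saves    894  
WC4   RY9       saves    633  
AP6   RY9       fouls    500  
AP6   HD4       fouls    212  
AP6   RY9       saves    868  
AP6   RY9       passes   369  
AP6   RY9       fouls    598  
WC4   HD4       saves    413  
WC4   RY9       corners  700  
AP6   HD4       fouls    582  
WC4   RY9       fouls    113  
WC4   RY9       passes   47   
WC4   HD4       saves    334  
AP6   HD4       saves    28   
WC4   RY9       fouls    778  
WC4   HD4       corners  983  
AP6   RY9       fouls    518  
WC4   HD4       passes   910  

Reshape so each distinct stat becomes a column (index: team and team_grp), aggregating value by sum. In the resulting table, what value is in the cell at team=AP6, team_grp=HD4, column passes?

3585

Rows with team=AP6, team_grp=HD4 and stat=passes: value values are 454, 474, 844, 856, 957.
454 + 474 + 844 + 856 + 957 = 3585.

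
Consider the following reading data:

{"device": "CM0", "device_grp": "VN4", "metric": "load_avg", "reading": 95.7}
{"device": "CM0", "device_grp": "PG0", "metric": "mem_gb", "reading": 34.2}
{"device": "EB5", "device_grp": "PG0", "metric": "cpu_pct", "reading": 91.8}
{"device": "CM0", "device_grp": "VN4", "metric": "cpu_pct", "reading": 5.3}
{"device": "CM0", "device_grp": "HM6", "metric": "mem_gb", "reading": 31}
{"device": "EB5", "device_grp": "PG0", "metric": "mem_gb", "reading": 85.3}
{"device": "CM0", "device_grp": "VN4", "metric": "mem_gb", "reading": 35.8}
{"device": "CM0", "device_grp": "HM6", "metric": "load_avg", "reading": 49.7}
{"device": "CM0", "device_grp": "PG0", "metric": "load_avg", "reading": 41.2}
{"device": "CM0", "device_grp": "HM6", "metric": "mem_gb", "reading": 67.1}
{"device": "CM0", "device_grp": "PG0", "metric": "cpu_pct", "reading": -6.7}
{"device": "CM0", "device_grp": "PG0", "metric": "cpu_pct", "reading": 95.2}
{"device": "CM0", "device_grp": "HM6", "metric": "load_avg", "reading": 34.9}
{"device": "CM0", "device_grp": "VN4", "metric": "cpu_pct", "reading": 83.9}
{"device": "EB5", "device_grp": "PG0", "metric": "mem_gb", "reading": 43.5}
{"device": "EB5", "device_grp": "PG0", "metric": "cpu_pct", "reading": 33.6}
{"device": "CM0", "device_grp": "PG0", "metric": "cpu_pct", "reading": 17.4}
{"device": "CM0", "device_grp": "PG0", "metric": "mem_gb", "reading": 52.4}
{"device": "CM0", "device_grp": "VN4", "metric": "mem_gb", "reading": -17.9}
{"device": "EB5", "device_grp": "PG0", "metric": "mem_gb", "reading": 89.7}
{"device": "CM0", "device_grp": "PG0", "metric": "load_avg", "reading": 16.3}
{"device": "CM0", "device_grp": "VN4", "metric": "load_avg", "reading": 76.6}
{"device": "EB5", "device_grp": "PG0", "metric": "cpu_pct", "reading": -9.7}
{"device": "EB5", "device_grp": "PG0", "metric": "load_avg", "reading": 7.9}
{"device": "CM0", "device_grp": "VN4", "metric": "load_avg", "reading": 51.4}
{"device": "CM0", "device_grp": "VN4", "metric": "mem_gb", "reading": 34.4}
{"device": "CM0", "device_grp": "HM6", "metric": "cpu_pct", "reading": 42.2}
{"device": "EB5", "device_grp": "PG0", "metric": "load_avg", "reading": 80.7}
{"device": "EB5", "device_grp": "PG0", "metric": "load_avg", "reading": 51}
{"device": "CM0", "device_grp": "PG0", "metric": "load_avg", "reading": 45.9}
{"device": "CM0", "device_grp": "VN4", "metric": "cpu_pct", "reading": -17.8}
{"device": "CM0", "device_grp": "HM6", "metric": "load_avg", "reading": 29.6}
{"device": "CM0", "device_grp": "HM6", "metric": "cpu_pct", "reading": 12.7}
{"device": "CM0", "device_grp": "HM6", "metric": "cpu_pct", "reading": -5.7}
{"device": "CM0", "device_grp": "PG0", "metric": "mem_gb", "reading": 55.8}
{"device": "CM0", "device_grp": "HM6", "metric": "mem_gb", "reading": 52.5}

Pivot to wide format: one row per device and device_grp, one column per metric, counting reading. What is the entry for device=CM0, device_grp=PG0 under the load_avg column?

3

Rows with device=CM0, device_grp=PG0 and metric=load_avg: reading values are 41.2, 16.3, 45.9.
3 rows match — count = 3.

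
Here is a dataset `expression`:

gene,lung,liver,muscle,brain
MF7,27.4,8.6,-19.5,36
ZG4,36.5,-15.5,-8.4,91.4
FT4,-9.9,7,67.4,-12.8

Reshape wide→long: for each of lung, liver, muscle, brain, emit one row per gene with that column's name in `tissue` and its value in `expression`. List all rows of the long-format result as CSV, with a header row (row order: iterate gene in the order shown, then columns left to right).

gene,tissue,expression
MF7,lung,27.4
MF7,liver,8.6
MF7,muscle,-19.5
MF7,brain,36
ZG4,lung,36.5
ZG4,liver,-15.5
ZG4,muscle,-8.4
ZG4,brain,91.4
FT4,lung,-9.9
FT4,liver,7
FT4,muscle,67.4
FT4,brain,-12.8

Each (gene, column) pair becomes one row: 3 × 4 = 12 rows.
For example, (MF7, lung) → expression=27.4.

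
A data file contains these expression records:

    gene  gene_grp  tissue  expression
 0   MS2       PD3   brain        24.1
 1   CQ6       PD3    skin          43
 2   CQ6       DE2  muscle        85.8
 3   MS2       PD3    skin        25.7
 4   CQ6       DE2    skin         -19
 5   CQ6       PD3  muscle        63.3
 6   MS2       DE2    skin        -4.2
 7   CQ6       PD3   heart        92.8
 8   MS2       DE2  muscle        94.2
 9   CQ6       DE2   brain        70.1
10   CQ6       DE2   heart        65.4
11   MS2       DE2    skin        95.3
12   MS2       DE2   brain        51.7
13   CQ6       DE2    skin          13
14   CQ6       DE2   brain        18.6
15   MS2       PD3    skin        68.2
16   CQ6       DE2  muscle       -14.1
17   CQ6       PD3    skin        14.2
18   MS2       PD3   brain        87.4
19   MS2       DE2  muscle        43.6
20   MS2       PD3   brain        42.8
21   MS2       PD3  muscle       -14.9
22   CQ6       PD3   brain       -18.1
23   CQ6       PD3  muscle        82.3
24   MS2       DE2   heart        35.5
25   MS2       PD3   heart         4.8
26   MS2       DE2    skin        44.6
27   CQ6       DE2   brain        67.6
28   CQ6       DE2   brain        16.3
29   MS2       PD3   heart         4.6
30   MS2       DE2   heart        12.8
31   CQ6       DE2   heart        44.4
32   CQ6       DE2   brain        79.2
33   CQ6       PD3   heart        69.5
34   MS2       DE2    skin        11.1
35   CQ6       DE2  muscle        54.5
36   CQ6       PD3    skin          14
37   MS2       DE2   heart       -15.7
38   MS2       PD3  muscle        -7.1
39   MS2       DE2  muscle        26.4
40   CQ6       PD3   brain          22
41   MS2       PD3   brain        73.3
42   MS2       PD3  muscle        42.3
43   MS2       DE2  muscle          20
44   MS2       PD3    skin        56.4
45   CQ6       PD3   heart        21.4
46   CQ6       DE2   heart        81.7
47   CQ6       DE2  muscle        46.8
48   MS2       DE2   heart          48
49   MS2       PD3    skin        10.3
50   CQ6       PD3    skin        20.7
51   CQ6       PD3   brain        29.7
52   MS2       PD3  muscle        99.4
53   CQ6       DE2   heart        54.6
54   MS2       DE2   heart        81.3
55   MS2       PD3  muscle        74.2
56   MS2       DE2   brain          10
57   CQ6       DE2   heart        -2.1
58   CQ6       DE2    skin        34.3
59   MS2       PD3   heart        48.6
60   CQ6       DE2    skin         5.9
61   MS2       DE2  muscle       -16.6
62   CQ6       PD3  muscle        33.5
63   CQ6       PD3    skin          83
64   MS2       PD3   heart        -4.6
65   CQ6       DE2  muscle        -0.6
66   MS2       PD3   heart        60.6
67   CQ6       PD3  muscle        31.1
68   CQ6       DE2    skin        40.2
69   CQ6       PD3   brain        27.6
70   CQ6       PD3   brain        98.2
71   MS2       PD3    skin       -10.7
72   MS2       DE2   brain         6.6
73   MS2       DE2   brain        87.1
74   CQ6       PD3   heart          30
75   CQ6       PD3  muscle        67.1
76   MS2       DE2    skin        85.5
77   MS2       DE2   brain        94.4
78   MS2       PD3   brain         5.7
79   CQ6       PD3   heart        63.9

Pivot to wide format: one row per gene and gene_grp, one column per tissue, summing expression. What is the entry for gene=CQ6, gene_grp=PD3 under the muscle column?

Rows with gene=CQ6, gene_grp=PD3 and tissue=muscle: expression values are 63.3, 82.3, 33.5, 31.1, 67.1.
63.3 + 82.3 + 33.5 + 31.1 + 67.1 = 277.3.

277.3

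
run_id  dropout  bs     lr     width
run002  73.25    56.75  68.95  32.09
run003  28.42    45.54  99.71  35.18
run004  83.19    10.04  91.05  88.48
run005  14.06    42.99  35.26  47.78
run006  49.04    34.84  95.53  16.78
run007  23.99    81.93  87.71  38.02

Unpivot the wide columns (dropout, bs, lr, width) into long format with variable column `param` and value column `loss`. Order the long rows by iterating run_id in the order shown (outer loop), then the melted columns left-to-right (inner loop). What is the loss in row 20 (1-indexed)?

24 rows total (6 × 4). Row 20: index ⌊(20-1)/4⌋ = 4 into run_id → run006; (20-1) mod 4 = 3 into the melted columns → width.
So row 20 is (run006, width, 16.78); loss = 16.78.

16.78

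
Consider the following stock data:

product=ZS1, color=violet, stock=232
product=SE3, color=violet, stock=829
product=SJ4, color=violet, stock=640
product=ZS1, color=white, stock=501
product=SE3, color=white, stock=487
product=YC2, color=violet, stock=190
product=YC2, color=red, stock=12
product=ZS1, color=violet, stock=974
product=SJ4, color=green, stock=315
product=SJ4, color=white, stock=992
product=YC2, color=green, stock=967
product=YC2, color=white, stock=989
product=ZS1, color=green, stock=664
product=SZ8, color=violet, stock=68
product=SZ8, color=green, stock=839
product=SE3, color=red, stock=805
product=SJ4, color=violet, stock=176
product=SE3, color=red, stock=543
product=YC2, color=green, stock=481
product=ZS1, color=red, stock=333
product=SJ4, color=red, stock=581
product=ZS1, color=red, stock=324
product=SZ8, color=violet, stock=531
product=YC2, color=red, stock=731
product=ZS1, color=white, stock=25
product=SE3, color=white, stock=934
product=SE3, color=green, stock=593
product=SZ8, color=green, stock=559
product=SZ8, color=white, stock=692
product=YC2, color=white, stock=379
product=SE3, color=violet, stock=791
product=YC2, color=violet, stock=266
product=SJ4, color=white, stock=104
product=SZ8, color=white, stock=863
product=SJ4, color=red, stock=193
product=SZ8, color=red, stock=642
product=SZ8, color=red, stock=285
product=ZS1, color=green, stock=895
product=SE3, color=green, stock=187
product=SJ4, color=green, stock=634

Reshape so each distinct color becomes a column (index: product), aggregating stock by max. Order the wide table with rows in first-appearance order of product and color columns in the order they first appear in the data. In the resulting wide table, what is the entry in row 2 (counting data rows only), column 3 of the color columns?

With rows in first-appearance order of product, row 2 is product=SE3. color columns in first-appearance order: violet, white, red, green; column 3 is red.
Long rows with product=SE3, color=red: max(805, 543) = 805.

805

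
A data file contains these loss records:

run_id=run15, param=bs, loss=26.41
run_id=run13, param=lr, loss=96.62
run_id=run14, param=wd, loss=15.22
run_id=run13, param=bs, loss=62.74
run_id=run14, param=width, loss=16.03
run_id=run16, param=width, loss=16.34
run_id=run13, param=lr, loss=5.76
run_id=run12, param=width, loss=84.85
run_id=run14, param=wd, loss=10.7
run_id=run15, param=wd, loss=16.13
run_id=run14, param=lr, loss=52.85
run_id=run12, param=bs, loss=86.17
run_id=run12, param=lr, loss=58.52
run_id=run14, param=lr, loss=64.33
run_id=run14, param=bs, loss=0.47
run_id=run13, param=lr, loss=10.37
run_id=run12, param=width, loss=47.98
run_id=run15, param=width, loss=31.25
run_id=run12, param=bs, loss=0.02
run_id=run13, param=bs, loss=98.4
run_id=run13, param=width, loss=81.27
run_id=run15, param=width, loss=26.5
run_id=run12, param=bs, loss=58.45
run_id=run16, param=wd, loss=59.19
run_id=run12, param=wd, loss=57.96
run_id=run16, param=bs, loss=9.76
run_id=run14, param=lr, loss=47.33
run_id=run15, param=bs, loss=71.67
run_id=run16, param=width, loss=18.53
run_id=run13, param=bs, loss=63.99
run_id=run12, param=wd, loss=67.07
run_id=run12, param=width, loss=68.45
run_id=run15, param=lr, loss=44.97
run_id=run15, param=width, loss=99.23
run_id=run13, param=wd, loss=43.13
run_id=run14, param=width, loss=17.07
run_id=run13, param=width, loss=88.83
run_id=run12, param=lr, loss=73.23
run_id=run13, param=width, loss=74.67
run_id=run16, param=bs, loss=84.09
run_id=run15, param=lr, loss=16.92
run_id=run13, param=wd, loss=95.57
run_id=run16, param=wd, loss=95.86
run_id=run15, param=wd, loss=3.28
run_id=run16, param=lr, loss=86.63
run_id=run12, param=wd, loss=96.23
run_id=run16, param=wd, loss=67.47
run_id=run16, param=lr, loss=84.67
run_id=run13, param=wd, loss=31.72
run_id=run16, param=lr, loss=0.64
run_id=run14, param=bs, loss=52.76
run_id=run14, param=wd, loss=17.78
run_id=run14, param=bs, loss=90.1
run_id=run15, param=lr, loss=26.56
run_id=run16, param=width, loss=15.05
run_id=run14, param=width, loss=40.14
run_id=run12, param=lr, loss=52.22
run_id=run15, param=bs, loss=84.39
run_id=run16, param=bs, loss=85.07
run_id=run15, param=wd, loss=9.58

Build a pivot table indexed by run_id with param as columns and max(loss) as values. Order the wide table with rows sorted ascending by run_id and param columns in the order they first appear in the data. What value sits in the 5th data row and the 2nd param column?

With rows sorted ascending by run_id, row 5 is run_id=run16. param columns in first-appearance order: bs, lr, wd, width; column 2 is lr.
Long rows with run_id=run16, param=lr: max(86.63, 84.67, 0.64) = 86.63.

86.63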